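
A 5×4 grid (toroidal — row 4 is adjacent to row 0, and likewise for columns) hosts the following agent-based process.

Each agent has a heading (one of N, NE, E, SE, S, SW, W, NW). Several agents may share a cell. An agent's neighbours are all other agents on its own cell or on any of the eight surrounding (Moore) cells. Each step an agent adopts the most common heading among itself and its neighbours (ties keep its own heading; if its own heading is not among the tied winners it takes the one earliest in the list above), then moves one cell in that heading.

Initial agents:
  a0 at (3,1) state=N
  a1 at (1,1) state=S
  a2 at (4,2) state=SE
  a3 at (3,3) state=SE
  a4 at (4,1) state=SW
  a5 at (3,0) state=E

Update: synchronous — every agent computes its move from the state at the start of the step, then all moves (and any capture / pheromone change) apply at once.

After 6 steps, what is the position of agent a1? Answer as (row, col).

t=1: a0@(2,1):N a1@(2,1):S a2@(0,3):SE a3@(4,0):SE a4@(0,0):SW a5@(3,1):E
t=2: a0@(1,1):N a1@(3,1):S a2@(1,0):SE a3@(0,1):SE a4@(1,1):SE a5@(3,2):E
t=3: a0@(2,2):SE a1@(4,1):S a2@(2,1):SE a3@(1,2):SE a4@(2,2):SE a5@(3,3):E
t=4: a0@(3,3):SE a1@(0,1):S a2@(3,2):SE a3@(2,3):SE a4@(3,3):SE a5@(4,0):SE
t=5: a0@(4,0):SE a1@(1,1):S a2@(4,3):SE a3@(3,0):SE a4@(4,0):SE a5@(0,1):SE
t=6: a0@(0,1):SE a1@(2,1):S a2@(0,0):SE a3@(4,1):SE a4@(0,1):SE a5@(1,2):SE

(2, 1)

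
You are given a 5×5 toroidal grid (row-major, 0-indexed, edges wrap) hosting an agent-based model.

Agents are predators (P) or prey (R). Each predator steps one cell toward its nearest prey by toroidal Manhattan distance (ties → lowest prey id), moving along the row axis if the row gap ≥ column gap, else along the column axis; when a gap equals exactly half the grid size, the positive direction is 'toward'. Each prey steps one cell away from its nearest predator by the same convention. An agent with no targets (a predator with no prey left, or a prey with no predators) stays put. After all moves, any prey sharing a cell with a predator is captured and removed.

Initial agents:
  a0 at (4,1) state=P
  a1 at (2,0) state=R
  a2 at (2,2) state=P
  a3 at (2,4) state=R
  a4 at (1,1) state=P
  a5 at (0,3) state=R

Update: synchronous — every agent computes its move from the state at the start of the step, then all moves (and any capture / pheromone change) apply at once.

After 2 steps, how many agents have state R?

t=1: a0@(3,1):P a1@(2,4):R a2@(2,1):P a3@(2,0):R a4@(2,1):P a5@(0,4):R
t=2: a0@(2,1):P a1@(2,3):R a2@(2,0):P a3@(2,4):R a4@(2,0):P a5@(1,4):R

3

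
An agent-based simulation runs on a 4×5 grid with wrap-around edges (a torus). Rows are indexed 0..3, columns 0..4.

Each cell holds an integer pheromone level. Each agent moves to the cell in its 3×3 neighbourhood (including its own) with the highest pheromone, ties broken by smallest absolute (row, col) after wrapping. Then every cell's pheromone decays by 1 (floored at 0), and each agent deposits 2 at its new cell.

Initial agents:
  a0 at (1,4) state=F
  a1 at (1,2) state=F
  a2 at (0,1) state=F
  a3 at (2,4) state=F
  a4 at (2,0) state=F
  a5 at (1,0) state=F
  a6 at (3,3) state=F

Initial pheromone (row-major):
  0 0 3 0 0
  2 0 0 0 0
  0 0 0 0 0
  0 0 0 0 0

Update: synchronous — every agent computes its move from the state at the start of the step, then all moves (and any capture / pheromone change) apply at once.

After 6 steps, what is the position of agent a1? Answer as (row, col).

(0, 2)

t=1: a0@(1,0) a1@(0,2) a2@(0,2) a3@(1,0) a4@(1,0) a5@(1,0) a6@(0,2) | pheromone: 0 0 8 0 0 / 9 0 0 0 0 / 0 0 0 0 0 / 0 0 0 0 0
t=2: a0@(1,0) a1@(0,2) a2@(0,2) a3@(1,0) a4@(1,0) a5@(1,0) a6@(0,2) | pheromone: 0 0 13 0 0 / 16 0 0 0 0 / 0 0 0 0 0 / 0 0 0 0 0
t=3: a0@(1,0) a1@(0,2) a2@(0,2) a3@(1,0) a4@(1,0) a5@(1,0) a6@(0,2) | pheromone: 0 0 18 0 0 / 23 0 0 0 0 / 0 0 0 0 0 / 0 0 0 0 0
t=4: a0@(1,0) a1@(0,2) a2@(0,2) a3@(1,0) a4@(1,0) a5@(1,0) a6@(0,2) | pheromone: 0 0 23 0 0 / 30 0 0 0 0 / 0 0 0 0 0 / 0 0 0 0 0
t=5: a0@(1,0) a1@(0,2) a2@(0,2) a3@(1,0) a4@(1,0) a5@(1,0) a6@(0,2) | pheromone: 0 0 28 0 0 / 37 0 0 0 0 / 0 0 0 0 0 / 0 0 0 0 0
t=6: a0@(1,0) a1@(0,2) a2@(0,2) a3@(1,0) a4@(1,0) a5@(1,0) a6@(0,2) | pheromone: 0 0 33 0 0 / 44 0 0 0 0 / 0 0 0 0 0 / 0 0 0 0 0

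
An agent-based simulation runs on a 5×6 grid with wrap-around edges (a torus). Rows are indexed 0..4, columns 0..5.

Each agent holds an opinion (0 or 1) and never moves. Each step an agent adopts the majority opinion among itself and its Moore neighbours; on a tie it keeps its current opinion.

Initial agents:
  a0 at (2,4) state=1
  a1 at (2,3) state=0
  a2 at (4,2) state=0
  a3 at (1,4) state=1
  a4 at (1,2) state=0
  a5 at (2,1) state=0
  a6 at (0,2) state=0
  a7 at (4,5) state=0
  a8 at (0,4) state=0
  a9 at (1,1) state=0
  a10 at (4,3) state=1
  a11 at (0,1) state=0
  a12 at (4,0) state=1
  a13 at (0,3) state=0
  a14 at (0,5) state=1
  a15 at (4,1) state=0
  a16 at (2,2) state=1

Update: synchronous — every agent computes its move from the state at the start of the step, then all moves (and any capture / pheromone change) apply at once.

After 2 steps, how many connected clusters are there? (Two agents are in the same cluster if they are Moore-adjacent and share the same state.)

t=1: a0@(2,4):1 a1@(2,3):1 a2@(4,2):0 a3@(1,4):1 a4@(1,2):0 a5@(2,1):0 a6@(0,2):0 a7@(4,5):0 a8@(0,4):0 a9@(1,1):0 a10@(4,3):0 a11@(0,1):0 a12@(4,0):0 a13@(0,3):0 a14@(0,5):1 a15@(4,1):0 a16@(2,2):0
t=2: a0@(2,4):1 a1@(2,3):1 a2@(4,2):0 a3@(1,4):1 a4@(1,2):0 a5@(2,1):0 a6@(0,2):0 a7@(4,5):0 a8@(0,4):0 a9@(1,1):0 a10@(4,3):0 a11@(0,1):0 a12@(4,0):0 a13@(0,3):0 a14@(0,5):0 a15@(4,1):0 a16@(2,2):0

2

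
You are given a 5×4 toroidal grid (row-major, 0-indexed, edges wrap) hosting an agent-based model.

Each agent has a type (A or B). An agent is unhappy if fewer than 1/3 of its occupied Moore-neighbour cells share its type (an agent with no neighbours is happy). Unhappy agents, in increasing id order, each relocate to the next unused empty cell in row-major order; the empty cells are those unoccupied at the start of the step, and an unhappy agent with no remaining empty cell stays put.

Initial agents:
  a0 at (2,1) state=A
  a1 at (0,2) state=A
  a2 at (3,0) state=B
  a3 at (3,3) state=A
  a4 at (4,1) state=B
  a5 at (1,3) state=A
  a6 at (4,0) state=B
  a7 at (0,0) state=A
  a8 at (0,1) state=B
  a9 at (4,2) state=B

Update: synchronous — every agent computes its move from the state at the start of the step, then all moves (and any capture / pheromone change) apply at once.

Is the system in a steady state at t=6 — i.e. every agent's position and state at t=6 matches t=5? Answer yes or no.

t=1: a0@(0,3):A a1@(1,0):A a2@(3,0):B a3@(1,1):A a4@(4,1):B a5@(1,3):A a6@(4,0):B a7@(1,2):A a8@(0,1):B a9@(4,2):B
t=2: (unchanged — steady state)

yes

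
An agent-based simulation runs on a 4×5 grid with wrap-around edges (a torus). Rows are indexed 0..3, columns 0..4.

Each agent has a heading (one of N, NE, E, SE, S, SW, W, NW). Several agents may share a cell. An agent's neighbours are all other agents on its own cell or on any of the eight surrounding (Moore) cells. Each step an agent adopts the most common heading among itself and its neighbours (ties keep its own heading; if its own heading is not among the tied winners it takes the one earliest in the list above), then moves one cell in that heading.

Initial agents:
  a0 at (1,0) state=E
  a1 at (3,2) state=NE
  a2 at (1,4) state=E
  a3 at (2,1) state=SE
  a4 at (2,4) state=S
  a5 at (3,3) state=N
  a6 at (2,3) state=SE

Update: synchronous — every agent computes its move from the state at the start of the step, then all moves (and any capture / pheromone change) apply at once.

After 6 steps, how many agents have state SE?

4

t=1: a0@(1,1):E a1@(0,3):SE a2@(1,0):E a3@(3,2):SE a4@(2,0):E a5@(2,3):N a6@(3,4):SE
t=2: a0@(1,2):E a1@(1,4):SE a2@(1,1):E a3@(0,3):SE a4@(2,1):E a5@(3,4):SE a6@(0,0):SE
t=3: a0@(1,3):E a1@(2,0):SE a2@(1,2):E a3@(1,4):SE a4@(2,2):E a5@(0,0):SE a6@(1,1):SE
t=4: a0@(1,4):E a1@(3,1):SE a2@(1,3):E a3@(2,0):SE a4@(2,3):E a5@(1,1):SE a6@(2,2):SE
t=5: a0@(1,0):E a1@(0,2):SE a2@(1,4):E a3@(3,1):SE a4@(2,4):E a5@(2,2):SE a6@(3,3):SE
t=6: a0@(1,1):E a1@(1,3):SE a2@(1,0):E a3@(0,2):SE a4@(2,0):E a5@(3,3):SE a6@(0,4):SE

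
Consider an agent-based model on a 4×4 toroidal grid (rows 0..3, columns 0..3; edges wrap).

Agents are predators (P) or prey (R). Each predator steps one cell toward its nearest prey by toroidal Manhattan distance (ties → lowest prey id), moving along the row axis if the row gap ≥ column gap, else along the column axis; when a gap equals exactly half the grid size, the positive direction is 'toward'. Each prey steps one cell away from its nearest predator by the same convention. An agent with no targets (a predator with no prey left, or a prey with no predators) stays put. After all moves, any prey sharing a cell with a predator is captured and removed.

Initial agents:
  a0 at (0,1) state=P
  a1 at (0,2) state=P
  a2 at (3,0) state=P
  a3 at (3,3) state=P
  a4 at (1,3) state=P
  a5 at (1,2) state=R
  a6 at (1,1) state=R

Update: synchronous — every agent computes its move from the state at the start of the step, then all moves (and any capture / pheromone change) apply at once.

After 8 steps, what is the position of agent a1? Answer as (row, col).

(0, 2)

t=1: a0@(1,1):P a1@(1,2):P a2@(0,0):P a3@(0,3):P a4@(1,2):P a5@(2,2):R a6@(2,1):R
t=2: a0@(2,1):P a1@(2,2):P a2@(1,0):P a3@(1,3):P a4@(2,2):P a5@(3,2):R a6@(3,1):R
t=3: a0@(3,1):P a1@(3,2):P a2@(2,0):P a3@(2,3):P a4@(3,2):P a5@(0,2):R a6@(0,1):R
t=4: a0@(0,1):P a1@(0,2):P a2@(3,0):P a3@(3,3):P a4@(0,2):P a5@(1,2):R a6@(1,1):R
t=5: a0@(1,1):P a1@(1,2):P a2@(0,0):P a3@(0,3):P a4@(1,2):P a5@(2,2):R a6@(2,1):R
t=6: a0@(2,1):P a1@(2,2):P a2@(1,0):P a3@(1,3):P a4@(2,2):P a5@(3,2):R a6@(3,1):R
t=7: a0@(3,1):P a1@(3,2):P a2@(2,0):P a3@(2,3):P a4@(3,2):P a5@(0,2):R a6@(0,1):R
t=8: a0@(0,1):P a1@(0,2):P a2@(3,0):P a3@(3,3):P a4@(0,2):P a5@(1,2):R a6@(1,1):R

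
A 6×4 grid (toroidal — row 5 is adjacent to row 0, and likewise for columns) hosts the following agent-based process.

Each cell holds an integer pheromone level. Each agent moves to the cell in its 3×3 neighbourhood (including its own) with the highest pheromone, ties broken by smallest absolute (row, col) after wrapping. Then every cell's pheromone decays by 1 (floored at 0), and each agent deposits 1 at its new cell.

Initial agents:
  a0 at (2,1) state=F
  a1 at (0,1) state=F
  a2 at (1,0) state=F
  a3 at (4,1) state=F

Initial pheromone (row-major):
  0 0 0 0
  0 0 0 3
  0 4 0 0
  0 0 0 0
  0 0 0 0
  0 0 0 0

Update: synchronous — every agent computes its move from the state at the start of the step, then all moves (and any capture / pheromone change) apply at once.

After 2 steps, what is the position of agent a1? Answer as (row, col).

t=1: a0@(2,1) a1@(0,0) a2@(2,1) a3@(3,0) | pheromone: 1 0 0 0 / 0 0 0 2 / 0 5 0 0 / 1 0 0 0 / 0 0 0 0 / 0 0 0 0
t=2: a0@(2,1) a1@(1,3) a2@(2,1) a3@(2,1) | pheromone: 0 0 0 0 / 0 0 0 2 / 0 7 0 0 / 0 0 0 0 / 0 0 0 0 / 0 0 0 0

(1, 3)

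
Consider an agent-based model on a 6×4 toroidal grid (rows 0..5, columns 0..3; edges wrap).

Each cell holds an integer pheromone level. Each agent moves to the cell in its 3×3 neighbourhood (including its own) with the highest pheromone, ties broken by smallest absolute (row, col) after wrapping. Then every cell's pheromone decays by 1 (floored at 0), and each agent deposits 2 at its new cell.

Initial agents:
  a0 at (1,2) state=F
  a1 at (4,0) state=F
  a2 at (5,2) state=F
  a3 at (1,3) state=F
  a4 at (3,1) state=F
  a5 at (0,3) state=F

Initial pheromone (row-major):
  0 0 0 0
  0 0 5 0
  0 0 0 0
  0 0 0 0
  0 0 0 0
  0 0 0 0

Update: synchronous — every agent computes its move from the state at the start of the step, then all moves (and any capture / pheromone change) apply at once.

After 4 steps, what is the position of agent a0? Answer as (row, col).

(1, 2)

t=1: a0@(1,2) a1@(3,0) a2@(0,1) a3@(1,2) a4@(2,0) a5@(1,2) | pheromone: 0 2 0 0 / 0 0 10 0 / 2 0 0 0 / 2 0 0 0 / 0 0 0 0 / 0 0 0 0
t=2: a0@(1,2) a1@(2,0) a2@(1,2) a3@(1,2) a4@(2,0) a5@(1,2) | pheromone: 0 1 0 0 / 0 0 17 0 / 5 0 0 0 / 1 0 0 0 / 0 0 0 0 / 0 0 0 0
t=3: a0@(1,2) a1@(2,0) a2@(1,2) a3@(1,2) a4@(2,0) a5@(1,2) | pheromone: 0 0 0 0 / 0 0 24 0 / 8 0 0 0 / 0 0 0 0 / 0 0 0 0 / 0 0 0 0
t=4: a0@(1,2) a1@(2,0) a2@(1,2) a3@(1,2) a4@(2,0) a5@(1,2) | pheromone: 0 0 0 0 / 0 0 31 0 / 11 0 0 0 / 0 0 0 0 / 0 0 0 0 / 0 0 0 0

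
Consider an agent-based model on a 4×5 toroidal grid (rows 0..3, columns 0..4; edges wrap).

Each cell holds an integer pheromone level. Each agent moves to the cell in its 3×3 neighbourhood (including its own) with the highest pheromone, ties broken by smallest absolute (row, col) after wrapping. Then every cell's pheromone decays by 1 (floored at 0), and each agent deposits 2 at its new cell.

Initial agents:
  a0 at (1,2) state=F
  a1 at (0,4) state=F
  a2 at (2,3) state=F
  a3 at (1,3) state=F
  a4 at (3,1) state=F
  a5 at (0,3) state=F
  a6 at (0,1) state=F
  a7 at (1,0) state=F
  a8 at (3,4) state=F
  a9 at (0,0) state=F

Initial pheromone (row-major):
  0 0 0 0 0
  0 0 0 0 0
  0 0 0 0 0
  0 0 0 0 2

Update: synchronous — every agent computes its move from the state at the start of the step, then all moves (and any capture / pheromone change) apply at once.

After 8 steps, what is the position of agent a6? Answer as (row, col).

t=1: a0@(0,1) a1@(3,4) a2@(3,4) a3@(0,2) a4@(0,0) a5@(3,4) a6@(0,0) a7@(0,0) a8@(3,4) a9@(3,4) | pheromone: 6 2 2 0 0 / 0 0 0 0 0 / 0 0 0 0 0 / 0 0 0 0 11
t=2: a0@(0,0) a1@(3,4) a2@(3,4) a3@(0,1) a4@(3,4) a5@(3,4) a6@(3,4) a7@(3,4) a8@(3,4) a9@(3,4) | pheromone: 7 3 1 0 0 / 0 0 0 0 0 / 0 0 0 0 0 / 0 0 0 0 26
t=3: a0@(3,4) a1@(3,4) a2@(3,4) a3@(0,0) a4@(3,4) a5@(3,4) a6@(3,4) a7@(3,4) a8@(3,4) a9@(3,4) | pheromone: 8 2 0 0 0 / 0 0 0 0 0 / 0 0 0 0 0 / 0 0 0 0 43
t=4: a0@(3,4) a1@(3,4) a2@(3,4) a3@(3,4) a4@(3,4) a5@(3,4) a6@(3,4) a7@(3,4) a8@(3,4) a9@(3,4) | pheromone: 7 1 0 0 0 / 0 0 0 0 0 / 0 0 0 0 0 / 0 0 0 0 62
t=5: a0@(3,4) a1@(3,4) a2@(3,4) a3@(3,4) a4@(3,4) a5@(3,4) a6@(3,4) a7@(3,4) a8@(3,4) a9@(3,4) | pheromone: 6 0 0 0 0 / 0 0 0 0 0 / 0 0 0 0 0 / 0 0 0 0 81
t=6: a0@(3,4) a1@(3,4) a2@(3,4) a3@(3,4) a4@(3,4) a5@(3,4) a6@(3,4) a7@(3,4) a8@(3,4) a9@(3,4) | pheromone: 5 0 0 0 0 / 0 0 0 0 0 / 0 0 0 0 0 / 0 0 0 0 100
t=7: a0@(3,4) a1@(3,4) a2@(3,4) a3@(3,4) a4@(3,4) a5@(3,4) a6@(3,4) a7@(3,4) a8@(3,4) a9@(3,4) | pheromone: 4 0 0 0 0 / 0 0 0 0 0 / 0 0 0 0 0 / 0 0 0 0 119
t=8: a0@(3,4) a1@(3,4) a2@(3,4) a3@(3,4) a4@(3,4) a5@(3,4) a6@(3,4) a7@(3,4) a8@(3,4) a9@(3,4) | pheromone: 3 0 0 0 0 / 0 0 0 0 0 / 0 0 0 0 0 / 0 0 0 0 138

(3, 4)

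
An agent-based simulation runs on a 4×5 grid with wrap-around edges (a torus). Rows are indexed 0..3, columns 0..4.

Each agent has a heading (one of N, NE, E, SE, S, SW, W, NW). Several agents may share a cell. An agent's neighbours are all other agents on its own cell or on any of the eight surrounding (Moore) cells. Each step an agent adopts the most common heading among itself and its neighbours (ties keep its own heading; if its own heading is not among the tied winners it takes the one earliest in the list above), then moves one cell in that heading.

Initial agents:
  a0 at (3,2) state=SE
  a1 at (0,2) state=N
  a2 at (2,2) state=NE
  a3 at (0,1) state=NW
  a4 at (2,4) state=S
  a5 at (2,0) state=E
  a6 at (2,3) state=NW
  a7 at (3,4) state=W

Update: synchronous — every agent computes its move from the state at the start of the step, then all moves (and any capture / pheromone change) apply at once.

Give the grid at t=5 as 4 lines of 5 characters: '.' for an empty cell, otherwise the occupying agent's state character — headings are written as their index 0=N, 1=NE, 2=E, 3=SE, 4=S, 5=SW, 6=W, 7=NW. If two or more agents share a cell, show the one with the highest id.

.....
.7.7.
..7..
.7..6

t=1: a0@(2,1):NW a1@(3,2):N a2@(1,3):NE a3@(3,0):NW a4@(3,4):S a5@(2,1):E a6@(1,2):NW a7@(3,3):W
t=2: a0@(1,0):NW a1@(2,2):N a2@(0,4):NE a3@(2,4):NW a4@(0,4):S a5@(1,0):NW a6@(0,1):NW a7@(3,2):W
t=3: a0@(0,4):NW a1@(1,2):N a2@(3,3):NW a3@(1,3):NW a4@(3,3):NW a5@(0,4):NW a6@(3,0):NW a7@(3,1):W
t=4: a0@(3,3):NW a1@(0,2):N a2@(2,2):NW a3@(0,2):NW a4@(2,2):NW a5@(3,3):NW a6@(2,4):NW a7@(3,0):W
t=5: a0@(2,2):NW a1@(3,1):NW a2@(1,1):NW a3@(3,1):NW a4@(1,1):NW a5@(2,2):NW a6@(1,3):NW a7@(3,4):W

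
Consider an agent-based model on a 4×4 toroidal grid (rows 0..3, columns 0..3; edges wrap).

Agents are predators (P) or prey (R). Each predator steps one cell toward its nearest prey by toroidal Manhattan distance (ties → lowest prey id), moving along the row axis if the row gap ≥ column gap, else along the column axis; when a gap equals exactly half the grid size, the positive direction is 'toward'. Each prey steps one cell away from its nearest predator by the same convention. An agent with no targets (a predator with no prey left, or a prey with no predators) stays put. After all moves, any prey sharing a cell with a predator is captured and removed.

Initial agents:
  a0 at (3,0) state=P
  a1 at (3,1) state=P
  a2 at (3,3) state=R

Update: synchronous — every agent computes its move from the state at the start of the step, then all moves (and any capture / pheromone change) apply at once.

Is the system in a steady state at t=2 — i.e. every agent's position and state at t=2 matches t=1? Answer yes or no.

t=1: a0@(3,3):P a1@(3,2):P
t=2: (unchanged — steady state)

yes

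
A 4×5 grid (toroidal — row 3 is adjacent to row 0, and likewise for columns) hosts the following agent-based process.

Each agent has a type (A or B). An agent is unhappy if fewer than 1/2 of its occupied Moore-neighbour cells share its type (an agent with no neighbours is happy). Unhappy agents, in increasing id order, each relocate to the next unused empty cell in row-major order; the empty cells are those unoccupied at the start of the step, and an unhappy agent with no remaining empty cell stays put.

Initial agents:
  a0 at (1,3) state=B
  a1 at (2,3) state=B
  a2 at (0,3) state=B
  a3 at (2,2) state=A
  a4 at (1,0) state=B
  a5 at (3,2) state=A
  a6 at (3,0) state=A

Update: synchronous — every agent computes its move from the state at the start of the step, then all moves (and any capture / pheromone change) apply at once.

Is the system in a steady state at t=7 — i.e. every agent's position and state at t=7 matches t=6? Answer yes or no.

t=1: a0@(1,3):B a1@(0,0):B a2@(0,3):B a3@(0,1):A a4@(1,0):B a5@(0,2):A a6@(3,0):A
t=2: a0@(1,3):B a1@(0,4):B a2@(0,3):B a3@(0,1):A a4@(1,0):B a5@(1,1):A a6@(3,0):A
t=3: a0@(1,3):B a1@(0,4):B a2@(0,3):B a3@(0,1):A a4@(0,0):B a5@(1,1):A a6@(3,0):A
t=4: a0@(1,3):B a1@(0,4):B a2@(0,3):B a3@(0,1):A a4@(0,2):B a5@(1,1):A a6@(1,0):A
t=5: (unchanged — steady state)

yes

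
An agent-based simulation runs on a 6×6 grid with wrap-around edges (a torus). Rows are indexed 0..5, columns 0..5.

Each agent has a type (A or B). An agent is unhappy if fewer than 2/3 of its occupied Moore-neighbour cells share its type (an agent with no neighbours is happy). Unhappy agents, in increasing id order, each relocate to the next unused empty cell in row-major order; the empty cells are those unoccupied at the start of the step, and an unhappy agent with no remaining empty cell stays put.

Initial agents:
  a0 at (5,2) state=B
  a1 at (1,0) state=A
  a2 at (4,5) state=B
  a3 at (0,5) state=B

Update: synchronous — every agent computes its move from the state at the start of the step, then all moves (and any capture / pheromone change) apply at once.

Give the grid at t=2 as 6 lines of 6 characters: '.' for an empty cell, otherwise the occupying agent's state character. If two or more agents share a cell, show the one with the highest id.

t=1: a0@(5,2):B a1@(0,0):A a2@(4,5):B a3@(0,1):B
t=2: a0@(5,2):B a1@(0,2):A a2@(4,5):B a3@(0,3):B

..AB..
......
......
......
.....B
..B...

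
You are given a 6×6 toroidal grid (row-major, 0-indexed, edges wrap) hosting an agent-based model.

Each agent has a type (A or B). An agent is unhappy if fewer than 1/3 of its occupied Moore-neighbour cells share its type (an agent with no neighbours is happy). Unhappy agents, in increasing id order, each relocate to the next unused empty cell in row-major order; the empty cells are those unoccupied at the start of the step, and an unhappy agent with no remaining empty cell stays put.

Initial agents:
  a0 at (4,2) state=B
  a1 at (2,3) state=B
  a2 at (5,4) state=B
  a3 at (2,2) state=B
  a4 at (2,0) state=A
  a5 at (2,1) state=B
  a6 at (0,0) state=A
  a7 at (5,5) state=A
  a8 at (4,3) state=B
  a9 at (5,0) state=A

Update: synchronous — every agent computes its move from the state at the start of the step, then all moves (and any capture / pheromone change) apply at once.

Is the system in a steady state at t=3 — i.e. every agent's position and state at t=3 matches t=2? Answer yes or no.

yes

t=1: a0@(4,2):B a1@(2,3):B a2@(5,4):B a3@(2,2):B a4@(0,1):A a5@(2,1):B a6@(0,0):A a7@(5,5):A a8@(4,3):B a9@(5,0):A
t=2: (unchanged — steady state)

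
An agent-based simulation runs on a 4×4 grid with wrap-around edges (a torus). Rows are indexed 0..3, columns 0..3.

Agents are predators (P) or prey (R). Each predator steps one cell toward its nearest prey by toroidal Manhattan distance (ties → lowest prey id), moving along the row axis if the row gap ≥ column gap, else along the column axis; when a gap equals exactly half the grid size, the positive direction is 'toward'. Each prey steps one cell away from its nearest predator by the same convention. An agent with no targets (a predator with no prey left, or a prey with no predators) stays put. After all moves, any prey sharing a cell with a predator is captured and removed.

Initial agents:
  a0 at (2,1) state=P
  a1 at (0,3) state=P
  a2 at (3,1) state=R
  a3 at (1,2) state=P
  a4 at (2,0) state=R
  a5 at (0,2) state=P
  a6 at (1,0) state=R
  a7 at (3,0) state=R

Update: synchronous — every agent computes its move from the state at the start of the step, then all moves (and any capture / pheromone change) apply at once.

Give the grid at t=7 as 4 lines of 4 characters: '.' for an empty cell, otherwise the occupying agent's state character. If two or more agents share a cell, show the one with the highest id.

...R
.PP.
RR..
...P

t=1: a0@(3,1):P a1@(1,3):P a2@(0,1):R a3@(1,3):P a4@(2,3):R a5@(3,2):P a6@(0,0):R a7@(0,0):R
t=2: a0@(0,1):P a1@(2,3):P a2@(1,1):R a3@(2,3):P a4@(3,3):R a5@(0,2):P a6@(1,0):R a7@(1,0):R
t=3: a0@(1,1):P a1@(3,3):P a2@(2,1):R a3@(3,3):P a4@(0,3):R a5@(1,2):P a6@(2,0):R a7@(2,0):R
t=4: a0@(2,1):P a1@(0,3):P a2@(3,1):R a3@(0,3):P a4@(1,3):R a5@(2,2):P a6@(3,0):R a7@(3,0):R
t=5: a0@(3,1):P a1@(1,3):P a2@(0,1):R a3@(1,3):P a4@(2,3):R a5@(3,2):P a6@(0,0):R a7@(0,0):R
t=6: a0@(0,1):P a1@(2,3):P a2@(1,1):R a3@(2,3):P a4@(3,3):R a5@(0,2):P a6@(1,0):R a7@(1,0):R
t=7: a0@(1,1):P a1@(3,3):P a2@(2,1):R a3@(3,3):P a4@(0,3):R a5@(1,2):P a6@(2,0):R a7@(2,0):R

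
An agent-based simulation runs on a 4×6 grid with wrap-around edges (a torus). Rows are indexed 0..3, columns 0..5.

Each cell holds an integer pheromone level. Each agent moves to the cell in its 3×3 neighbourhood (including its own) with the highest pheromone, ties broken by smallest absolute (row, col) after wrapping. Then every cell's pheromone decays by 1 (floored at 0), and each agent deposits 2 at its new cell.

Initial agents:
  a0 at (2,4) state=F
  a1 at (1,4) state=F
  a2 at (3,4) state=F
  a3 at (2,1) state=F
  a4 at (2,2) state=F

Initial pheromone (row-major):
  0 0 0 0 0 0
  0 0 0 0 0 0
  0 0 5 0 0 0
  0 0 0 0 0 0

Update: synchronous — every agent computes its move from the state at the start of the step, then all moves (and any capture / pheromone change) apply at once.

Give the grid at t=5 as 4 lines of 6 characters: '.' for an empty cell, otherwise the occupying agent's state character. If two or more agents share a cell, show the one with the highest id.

t=1: a0@(1,3) a1@(0,3) a2@(0,3) a3@(2,2) a4@(2,2) | pheromone: 0 0 0 4 0 0 / 0 0 0 2 0 0 / 0 0 8 0 0 0 / 0 0 0 0 0 0
t=2: a0@(2,2) a1@(0,3) a2@(0,3) a3@(2,2) a4@(2,2) | pheromone: 0 0 0 7 0 0 / 0 0 0 1 0 0 / 0 0 13 0 0 0 / 0 0 0 0 0 0
t=3: a0@(2,2) a1@(0,3) a2@(0,3) a3@(2,2) a4@(2,2) | pheromone: 0 0 0 10 0 0 / 0 0 0 0 0 0 / 0 0 18 0 0 0 / 0 0 0 0 0 0
t=4: a0@(2,2) a1@(0,3) a2@(0,3) a3@(2,2) a4@(2,2) | pheromone: 0 0 0 13 0 0 / 0 0 0 0 0 0 / 0 0 23 0 0 0 / 0 0 0 0 0 0
t=5: a0@(2,2) a1@(0,3) a2@(0,3) a3@(2,2) a4@(2,2) | pheromone: 0 0 0 16 0 0 / 0 0 0 0 0 0 / 0 0 28 0 0 0 / 0 0 0 0 0 0

...F..
......
..F...
......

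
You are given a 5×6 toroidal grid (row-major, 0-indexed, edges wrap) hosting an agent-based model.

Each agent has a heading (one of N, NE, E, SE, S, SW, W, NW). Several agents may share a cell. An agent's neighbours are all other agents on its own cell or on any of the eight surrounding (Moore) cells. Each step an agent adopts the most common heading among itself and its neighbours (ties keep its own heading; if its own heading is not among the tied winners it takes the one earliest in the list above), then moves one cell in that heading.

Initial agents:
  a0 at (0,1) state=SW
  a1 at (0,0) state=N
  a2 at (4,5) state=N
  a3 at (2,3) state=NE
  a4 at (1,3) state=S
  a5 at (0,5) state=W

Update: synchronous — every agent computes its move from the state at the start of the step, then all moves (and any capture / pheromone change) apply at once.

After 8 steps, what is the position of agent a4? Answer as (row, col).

(4, 3)

t=1: a0@(1,0):SW a1@(4,0):N a2@(3,5):N a3@(1,4):NE a4@(2,3):S a5@(4,5):N
t=2: a0@(2,5):SW a1@(3,0):N a2@(2,5):N a3@(0,5):NE a4@(3,3):S a5@(3,5):N
t=3: a0@(1,5):N a1@(2,0):N a2@(1,5):N a3@(4,0):NE a4@(4,3):S a5@(2,5):N
t=4: a0@(0,5):N a1@(1,0):N a2@(0,5):N a3@(3,1):NE a4@(0,3):S a5@(1,5):N
t=5: a0@(4,5):N a1@(0,0):N a2@(4,5):N a3@(2,2):NE a4@(1,3):S a5@(0,5):N
t=6: a0@(3,5):N a1@(4,0):N a2@(3,5):N a3@(1,3):NE a4@(2,3):S a5@(4,5):N
t=7: a0@(2,5):N a1@(3,0):N a2@(2,5):N a3@(0,4):NE a4@(3,3):S a5@(3,5):N
t=8: a0@(1,5):N a1@(2,0):N a2@(1,5):N a3@(4,5):NE a4@(4,3):S a5@(2,5):N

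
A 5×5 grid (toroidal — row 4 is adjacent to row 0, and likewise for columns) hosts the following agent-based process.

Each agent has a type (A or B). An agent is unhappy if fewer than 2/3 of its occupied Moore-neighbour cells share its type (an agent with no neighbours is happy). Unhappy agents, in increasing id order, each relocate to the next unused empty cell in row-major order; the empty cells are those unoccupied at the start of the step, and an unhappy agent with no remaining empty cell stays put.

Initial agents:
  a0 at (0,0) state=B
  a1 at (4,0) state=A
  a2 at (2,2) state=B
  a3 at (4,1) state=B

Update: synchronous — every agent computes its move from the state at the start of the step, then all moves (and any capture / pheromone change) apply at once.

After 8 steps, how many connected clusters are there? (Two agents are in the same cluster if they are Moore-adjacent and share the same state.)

t=1: a0@(0,1):B a1@(0,2):A a2@(2,2):B a3@(0,3):B
t=2: a0@(0,0):B a1@(0,4):A a2@(2,2):B a3@(1,0):B
t=3: a0@(0,1):B a1@(0,2):A a2@(2,2):B a3@(0,3):B
t=4: a0@(0,0):B a1@(0,4):A a2@(2,2):B a3@(1,0):B
t=5: a0@(0,1):B a1@(0,2):A a2@(2,2):B a3@(0,3):B
t=6: a0@(0,0):B a1@(0,4):A a2@(2,2):B a3@(1,0):B
t=7: a0@(0,1):B a1@(0,2):A a2@(2,2):B a3@(0,3):B
t=8: a0@(0,0):B a1@(0,4):A a2@(2,2):B a3@(1,0):B

3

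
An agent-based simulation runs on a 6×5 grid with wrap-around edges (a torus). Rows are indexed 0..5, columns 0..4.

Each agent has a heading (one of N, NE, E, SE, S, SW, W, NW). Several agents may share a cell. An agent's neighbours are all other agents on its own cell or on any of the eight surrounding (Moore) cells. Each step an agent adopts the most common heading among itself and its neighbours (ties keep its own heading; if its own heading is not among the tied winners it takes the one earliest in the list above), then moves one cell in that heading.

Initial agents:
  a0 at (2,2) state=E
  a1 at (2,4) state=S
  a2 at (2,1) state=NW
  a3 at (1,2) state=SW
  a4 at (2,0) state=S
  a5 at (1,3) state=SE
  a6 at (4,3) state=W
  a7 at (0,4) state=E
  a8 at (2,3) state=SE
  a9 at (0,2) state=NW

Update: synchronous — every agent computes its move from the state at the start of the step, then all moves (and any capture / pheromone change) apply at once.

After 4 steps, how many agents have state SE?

8

t=1: a0@(3,3):SE a1@(3,4):S a2@(1,0):NW a3@(2,3):SE a4@(3,0):S a5@(2,4):SE a6@(4,2):W a7@(0,0):E a8@(3,4):SE a9@(5,1):NW
t=2: a0@(4,4):SE a1@(4,0):SE a2@(0,4):NW a3@(3,4):SE a4@(4,0):S a5@(3,0):SE a6@(4,1):W a7@(5,4):NW a8@(4,0):SE a9@(4,0):NW
t=3: a0@(5,0):SE a1@(5,1):SE a2@(5,3):NW a3@(4,0):SE a4@(5,1):SE a5@(4,1):SE a6@(5,2):SE a7@(4,3):NW a8@(5,1):SE a9@(5,1):SE
t=4: a0@(0,1):SE a1@(0,2):SE a2@(4,2):NW a3@(5,1):SE a4@(0,2):SE a5@(5,2):SE a6@(0,3):SE a7@(3,2):NW a8@(0,2):SE a9@(0,2):SE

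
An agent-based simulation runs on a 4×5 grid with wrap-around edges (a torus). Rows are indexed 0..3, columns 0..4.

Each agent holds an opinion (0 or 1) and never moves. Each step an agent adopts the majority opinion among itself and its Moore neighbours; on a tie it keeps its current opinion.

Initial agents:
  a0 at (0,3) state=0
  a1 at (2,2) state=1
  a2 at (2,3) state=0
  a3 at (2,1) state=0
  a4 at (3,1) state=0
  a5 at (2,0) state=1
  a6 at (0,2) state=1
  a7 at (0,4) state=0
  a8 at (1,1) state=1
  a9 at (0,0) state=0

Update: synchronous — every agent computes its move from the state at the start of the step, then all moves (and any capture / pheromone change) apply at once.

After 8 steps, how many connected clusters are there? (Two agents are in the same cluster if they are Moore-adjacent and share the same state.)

t=1: a0@(0,3):0 a1@(2,2):0 a2@(2,3):0 a3@(2,1):1 a4@(3,1):0 a5@(2,0):1 a6@(0,2):1 a7@(0,4):0 a8@(1,1):1 a9@(0,0):0
t=2: (unchanged — steady state)

2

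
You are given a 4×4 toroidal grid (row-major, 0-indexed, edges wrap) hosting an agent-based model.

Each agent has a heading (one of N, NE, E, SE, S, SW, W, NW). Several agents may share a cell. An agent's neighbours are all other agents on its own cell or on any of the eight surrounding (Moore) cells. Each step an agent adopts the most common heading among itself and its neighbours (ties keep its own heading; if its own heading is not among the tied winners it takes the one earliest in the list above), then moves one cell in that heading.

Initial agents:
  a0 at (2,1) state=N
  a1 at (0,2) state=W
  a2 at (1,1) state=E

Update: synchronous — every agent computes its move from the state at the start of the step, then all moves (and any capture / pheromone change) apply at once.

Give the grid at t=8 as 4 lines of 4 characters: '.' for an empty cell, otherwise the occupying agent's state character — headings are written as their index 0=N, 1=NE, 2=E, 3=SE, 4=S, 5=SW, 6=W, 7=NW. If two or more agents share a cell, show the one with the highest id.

t=1: a0@(1,1):N a1@(0,1):W a2@(1,2):E
t=2: a0@(0,1):N a1@(0,0):W a2@(1,3):E
t=3: a0@(3,1):N a1@(0,3):W a2@(1,0):E
t=4: a0@(2,1):N a1@(0,2):W a2@(1,1):E
t=5: a0@(1,1):N a1@(0,1):W a2@(1,2):E
t=6: a0@(0,1):N a1@(0,0):W a2@(1,3):E
t=7: a0@(3,1):N a1@(0,3):W a2@(1,0):E
t=8: a0@(2,1):N a1@(0,2):W a2@(1,1):E

..6.
.2..
.0..
....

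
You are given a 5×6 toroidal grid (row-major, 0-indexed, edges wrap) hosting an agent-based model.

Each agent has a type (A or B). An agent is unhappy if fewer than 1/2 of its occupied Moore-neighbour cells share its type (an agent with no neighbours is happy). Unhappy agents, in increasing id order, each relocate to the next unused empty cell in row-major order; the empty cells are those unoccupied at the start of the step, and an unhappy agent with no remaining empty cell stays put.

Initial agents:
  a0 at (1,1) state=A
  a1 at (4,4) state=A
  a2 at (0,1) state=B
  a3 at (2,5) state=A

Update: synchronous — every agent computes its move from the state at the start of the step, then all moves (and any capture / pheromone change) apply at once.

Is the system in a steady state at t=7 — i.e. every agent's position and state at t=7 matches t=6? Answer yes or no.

t=1: a0@(0,0):A a1@(4,4):A a2@(0,2):B a3@(2,5):A
t=2: (unchanged — steady state)

yes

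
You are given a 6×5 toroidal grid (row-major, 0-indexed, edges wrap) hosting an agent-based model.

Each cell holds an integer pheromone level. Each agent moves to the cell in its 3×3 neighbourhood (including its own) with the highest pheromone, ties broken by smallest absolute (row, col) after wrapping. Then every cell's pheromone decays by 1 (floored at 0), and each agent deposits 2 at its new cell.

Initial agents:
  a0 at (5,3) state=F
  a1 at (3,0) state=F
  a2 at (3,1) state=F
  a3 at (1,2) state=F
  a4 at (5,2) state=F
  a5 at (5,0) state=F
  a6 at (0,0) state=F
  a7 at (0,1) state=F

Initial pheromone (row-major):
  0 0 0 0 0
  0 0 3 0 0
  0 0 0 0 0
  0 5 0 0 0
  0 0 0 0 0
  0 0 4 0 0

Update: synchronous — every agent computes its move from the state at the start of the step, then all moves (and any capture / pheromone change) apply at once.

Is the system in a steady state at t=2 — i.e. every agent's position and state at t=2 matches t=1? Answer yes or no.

yes

t=1: a0@(5,2) a1@(3,1) a2@(3,1) a3@(1,2) a4@(5,2) a5@(0,0) a6@(0,0) a7@(5,2) | pheromone: 4 0 0 0 0 / 0 0 4 0 0 / 0 0 0 0 0 / 0 8 0 0 0 / 0 0 0 0 0 / 0 0 9 0 0
t=2: a0@(5,2) a1@(3,1) a2@(3,1) a3@(1,2) a4@(5,2) a5@(0,0) a6@(0,0) a7@(5,2) | pheromone: 7 0 0 0 0 / 0 0 5 0 0 / 0 0 0 0 0 / 0 11 0 0 0 / 0 0 0 0 0 / 0 0 14 0 0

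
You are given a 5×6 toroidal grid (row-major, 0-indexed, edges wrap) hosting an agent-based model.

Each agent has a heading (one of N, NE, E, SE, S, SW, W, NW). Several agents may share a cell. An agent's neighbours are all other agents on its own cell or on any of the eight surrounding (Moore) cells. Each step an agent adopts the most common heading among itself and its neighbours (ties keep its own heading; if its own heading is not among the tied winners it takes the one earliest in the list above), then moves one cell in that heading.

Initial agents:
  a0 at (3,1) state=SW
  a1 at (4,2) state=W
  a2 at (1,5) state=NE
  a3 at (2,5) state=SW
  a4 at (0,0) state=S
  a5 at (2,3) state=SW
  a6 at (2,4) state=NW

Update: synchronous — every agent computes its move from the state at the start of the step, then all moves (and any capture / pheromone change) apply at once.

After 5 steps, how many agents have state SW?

6

t=1: a0@(4,0):SW a1@(4,1):W a2@(0,0):NE a3@(3,4):SW a4@(1,0):S a5@(3,2):SW a6@(3,3):SW
t=2: a0@(0,5):SW a1@(0,0):SW a2@(4,1):NE a3@(4,3):SW a4@(2,0):S a5@(4,1):SW a6@(4,2):SW
t=3: a0@(1,4):SW a1@(1,5):SW a2@(0,0):SW a3@(0,2):SW a4@(3,0):S a5@(0,0):SW a6@(0,1):SW
t=4: a0@(2,3):SW a1@(2,4):SW a2@(1,5):SW a3@(1,1):SW a4@(4,0):S a5@(1,5):SW a6@(1,0):SW
t=5: a0@(3,2):SW a1@(3,3):SW a2@(2,4):SW a3@(2,0):SW a4@(0,0):S a5@(2,4):SW a6@(2,5):SW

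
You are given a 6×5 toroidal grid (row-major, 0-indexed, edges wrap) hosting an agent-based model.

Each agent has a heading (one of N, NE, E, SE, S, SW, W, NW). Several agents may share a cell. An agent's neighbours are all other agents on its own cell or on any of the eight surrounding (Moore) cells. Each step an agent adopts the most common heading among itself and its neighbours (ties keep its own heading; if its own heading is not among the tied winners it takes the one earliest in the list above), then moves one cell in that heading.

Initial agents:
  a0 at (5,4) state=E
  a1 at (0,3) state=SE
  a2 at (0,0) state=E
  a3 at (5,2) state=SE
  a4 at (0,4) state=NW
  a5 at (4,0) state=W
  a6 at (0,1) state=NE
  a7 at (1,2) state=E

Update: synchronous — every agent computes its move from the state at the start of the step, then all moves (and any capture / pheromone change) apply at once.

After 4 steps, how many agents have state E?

5

t=1: a0@(5,0):E a1@(1,4):SE a2@(0,1):E a3@(0,3):SE a4@(0,0):E a5@(4,4):W a6@(0,2):E a7@(1,3):E
t=2: a0@(5,1):E a1@(2,0):SE a2@(0,2):E a3@(1,4):SE a4@(0,1):E a5@(4,3):W a6@(0,3):E a7@(1,4):E
t=3: a0@(5,2):E a1@(3,1):SE a2@(0,3):E a3@(2,0):SE a4@(0,2):E a5@(4,2):W a6@(0,4):E a7@(1,0):E
t=4: a0@(5,3):E a1@(4,2):SE a2@(0,4):E a3@(3,1):SE a4@(0,3):E a5@(4,1):W a6@(0,0):E a7@(1,1):E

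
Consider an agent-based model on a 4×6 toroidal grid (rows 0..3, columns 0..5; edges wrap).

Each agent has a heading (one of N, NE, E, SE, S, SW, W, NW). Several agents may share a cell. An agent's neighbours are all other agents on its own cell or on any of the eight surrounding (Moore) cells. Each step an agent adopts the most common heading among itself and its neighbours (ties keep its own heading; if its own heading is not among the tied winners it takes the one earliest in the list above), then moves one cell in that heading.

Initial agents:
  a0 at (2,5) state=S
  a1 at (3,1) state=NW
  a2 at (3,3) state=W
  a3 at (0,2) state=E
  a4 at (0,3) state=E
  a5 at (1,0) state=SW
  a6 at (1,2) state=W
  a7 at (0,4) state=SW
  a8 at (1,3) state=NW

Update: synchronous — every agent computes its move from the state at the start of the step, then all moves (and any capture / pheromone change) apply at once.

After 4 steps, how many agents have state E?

9

t=1: a0@(3,5):S a1@(2,0):NW a2@(3,4):E a3@(0,3):E a4@(0,4):E a5@(2,5):SW a6@(1,3):E a7@(1,3):SW a8@(1,4):E
t=2: a0@(3,0):E a1@(1,5):NW a2@(3,5):E a3@(0,4):E a4@(0,5):E a5@(2,0):E a6@(1,4):E a7@(1,4):E a8@(1,5):E
t=3: a0@(3,1):E a1@(1,0):E a2@(3,0):E a3@(0,5):E a4@(0,0):E a5@(2,1):E a6@(1,5):E a7@(1,5):E a8@(1,0):E
t=4: a0@(3,2):E a1@(1,1):E a2@(3,1):E a3@(0,0):E a4@(0,1):E a5@(2,2):E a6@(1,0):E a7@(1,0):E a8@(1,1):E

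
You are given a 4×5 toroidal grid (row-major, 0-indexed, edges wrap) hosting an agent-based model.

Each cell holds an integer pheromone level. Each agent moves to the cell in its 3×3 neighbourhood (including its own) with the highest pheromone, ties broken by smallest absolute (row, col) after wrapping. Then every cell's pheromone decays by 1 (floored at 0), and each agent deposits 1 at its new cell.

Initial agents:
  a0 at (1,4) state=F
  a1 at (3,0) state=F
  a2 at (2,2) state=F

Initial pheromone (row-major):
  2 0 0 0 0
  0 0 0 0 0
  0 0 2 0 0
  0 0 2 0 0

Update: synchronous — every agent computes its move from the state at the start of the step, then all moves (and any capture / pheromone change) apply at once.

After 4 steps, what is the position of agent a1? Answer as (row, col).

t=1: a0@(0,0) a1@(0,0) a2@(2,2) | pheromone: 3 0 0 0 0 / 0 0 0 0 0 / 0 0 2 0 0 / 0 0 1 0 0
t=2: a0@(0,0) a1@(0,0) a2@(2,2) | pheromone: 4 0 0 0 0 / 0 0 0 0 0 / 0 0 2 0 0 / 0 0 0 0 0
t=3: a0@(0,0) a1@(0,0) a2@(2,2) | pheromone: 5 0 0 0 0 / 0 0 0 0 0 / 0 0 2 0 0 / 0 0 0 0 0
t=4: a0@(0,0) a1@(0,0) a2@(2,2) | pheromone: 6 0 0 0 0 / 0 0 0 0 0 / 0 0 2 0 0 / 0 0 0 0 0

(0, 0)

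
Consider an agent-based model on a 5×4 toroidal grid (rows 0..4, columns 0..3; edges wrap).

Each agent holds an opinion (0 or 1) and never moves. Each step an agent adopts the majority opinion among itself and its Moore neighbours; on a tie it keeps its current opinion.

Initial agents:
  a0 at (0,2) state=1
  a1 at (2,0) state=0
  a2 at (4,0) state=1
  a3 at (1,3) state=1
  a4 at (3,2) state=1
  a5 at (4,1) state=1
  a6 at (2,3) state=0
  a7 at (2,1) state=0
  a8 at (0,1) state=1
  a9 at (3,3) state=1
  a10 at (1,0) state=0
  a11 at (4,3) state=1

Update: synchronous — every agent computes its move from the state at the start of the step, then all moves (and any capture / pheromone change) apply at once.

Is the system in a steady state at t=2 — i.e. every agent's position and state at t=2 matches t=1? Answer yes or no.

yes

t=1: a0@(0,2):1 a1@(2,0):0 a2@(4,0):1 a3@(1,3):0 a4@(3,2):1 a5@(4,1):1 a6@(2,3):0 a7@(2,1):0 a8@(0,1):1 a9@(3,3):1 a10@(1,0):0 a11@(4,3):1
t=2: (unchanged — steady state)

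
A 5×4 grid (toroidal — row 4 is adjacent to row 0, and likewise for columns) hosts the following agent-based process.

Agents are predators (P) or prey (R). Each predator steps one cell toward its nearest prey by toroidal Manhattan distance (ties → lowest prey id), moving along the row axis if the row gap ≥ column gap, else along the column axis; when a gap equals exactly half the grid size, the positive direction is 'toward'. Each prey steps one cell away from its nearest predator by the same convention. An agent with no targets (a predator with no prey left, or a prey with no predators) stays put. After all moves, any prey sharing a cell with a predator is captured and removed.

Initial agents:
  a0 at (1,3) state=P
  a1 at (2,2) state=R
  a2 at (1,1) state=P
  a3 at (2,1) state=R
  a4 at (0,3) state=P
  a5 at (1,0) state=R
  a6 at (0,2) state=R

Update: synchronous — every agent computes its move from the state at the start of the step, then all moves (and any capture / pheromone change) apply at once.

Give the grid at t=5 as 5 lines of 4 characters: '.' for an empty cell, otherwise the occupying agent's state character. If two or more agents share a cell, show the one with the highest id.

....
.P..
RR..
..RR
..P.

t=1: a0@(1,0):P a1@(3,2):R a2@(2,1):P a3@(3,1):R a4@(0,2):P a5@(1,1):R a6@(0,1):R
t=2: a0@(1,1):P a1@(4,2):R a2@(3,1):P a3@(4,1):R a4@(0,1):P a5@(1,2):R a6@(0,0):R
t=3: a0@(1,2):P a1@(0,2):R a2@(4,1):P a3@(0,1):R a4@(4,1):P a5@(1,3):R a6@(0,3):R
t=4: a0@(0,2):P a1@(4,2):R a2@(0,1):P a3@(1,1):R a4@(0,1):P a5@(1,0):R a6@(4,3):R
t=5: a0@(4,2):P a1@(3,2):R a2@(1,1):P a3@(2,1):R a4@(1,1):P a5@(2,0):R a6@(3,3):R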